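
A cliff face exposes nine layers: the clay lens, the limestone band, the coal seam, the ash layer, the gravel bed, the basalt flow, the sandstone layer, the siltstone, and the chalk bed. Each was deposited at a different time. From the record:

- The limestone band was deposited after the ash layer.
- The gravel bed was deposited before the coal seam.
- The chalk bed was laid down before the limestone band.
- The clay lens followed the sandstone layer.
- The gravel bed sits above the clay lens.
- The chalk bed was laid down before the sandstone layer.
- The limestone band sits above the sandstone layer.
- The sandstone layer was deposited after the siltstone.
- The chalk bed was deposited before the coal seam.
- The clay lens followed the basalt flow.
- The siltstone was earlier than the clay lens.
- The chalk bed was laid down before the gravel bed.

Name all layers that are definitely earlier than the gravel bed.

the basalt flow, the chalk bed, the clay lens, the sandstone layer, the siltstone

Directly stated before the gravel bed: the chalk bed and the clay lens.
The basalt flow reaches the gravel bed via the basalt flow → the clay lens → the gravel bed.
The sandstone layer reaches the gravel bed via the sandstone layer → the clay lens → the gravel bed.
The siltstone reaches the gravel bed via the siltstone → the clay lens → the gravel bed.
No chain forces the ash layer (or any of the others) ahead of the gravel bed.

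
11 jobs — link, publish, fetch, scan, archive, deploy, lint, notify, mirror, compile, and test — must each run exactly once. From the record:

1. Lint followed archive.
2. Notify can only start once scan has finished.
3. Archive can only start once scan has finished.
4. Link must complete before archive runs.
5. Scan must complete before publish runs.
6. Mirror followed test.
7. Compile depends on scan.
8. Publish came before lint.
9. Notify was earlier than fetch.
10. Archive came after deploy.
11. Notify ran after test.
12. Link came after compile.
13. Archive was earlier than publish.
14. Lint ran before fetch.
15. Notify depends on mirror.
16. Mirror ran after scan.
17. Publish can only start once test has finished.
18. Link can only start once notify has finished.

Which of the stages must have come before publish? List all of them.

archive, compile, deploy, link, mirror, notify, scan, test

Directly stated before publish: archive, scan, and test.
Compile reaches publish via compile → link → archive → publish.
Deploy reaches publish via deploy → archive → publish.
Link reaches publish via link → archive → publish.
Likewise mirror and notify each reach publish by chaining the stated constraints.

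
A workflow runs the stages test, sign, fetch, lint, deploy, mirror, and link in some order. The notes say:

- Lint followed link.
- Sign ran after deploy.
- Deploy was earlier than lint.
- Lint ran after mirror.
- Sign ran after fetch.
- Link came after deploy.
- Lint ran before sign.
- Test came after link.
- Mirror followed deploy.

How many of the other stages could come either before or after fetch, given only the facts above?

5

Forced after fetch: sign.
That leaves deploy, link, lint, mirror, and test with no forced order relative to fetch — 5.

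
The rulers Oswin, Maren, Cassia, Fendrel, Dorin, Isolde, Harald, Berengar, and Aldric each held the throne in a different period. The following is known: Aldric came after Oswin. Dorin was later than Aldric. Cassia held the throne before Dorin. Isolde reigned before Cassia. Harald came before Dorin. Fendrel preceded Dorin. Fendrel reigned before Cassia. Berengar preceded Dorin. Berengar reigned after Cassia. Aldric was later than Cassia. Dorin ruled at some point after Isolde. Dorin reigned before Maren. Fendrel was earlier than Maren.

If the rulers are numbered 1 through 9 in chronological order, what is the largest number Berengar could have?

Berengar must come before Dorin and Maren — 2 rulers forced after them.
Everything else can be placed before Berengar in some valid order, so Berengar can sit as late as position 9 − 2 = 7.

7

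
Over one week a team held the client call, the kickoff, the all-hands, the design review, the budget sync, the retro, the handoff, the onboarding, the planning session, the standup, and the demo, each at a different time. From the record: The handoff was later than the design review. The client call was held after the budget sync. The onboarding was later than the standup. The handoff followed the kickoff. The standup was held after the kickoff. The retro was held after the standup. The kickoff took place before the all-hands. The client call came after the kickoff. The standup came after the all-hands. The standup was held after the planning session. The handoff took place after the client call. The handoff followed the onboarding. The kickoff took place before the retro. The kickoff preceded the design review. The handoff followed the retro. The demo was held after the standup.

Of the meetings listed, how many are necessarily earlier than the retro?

4

Directly stated before the retro: the kickoff and the standup.
The all-hands reaches the retro via the all-hands → the standup → the retro.
The planning session reaches the retro via the planning session → the standup → the retro.
That's the all-hands, the kickoff, the planning session, and the standup — 4 in all.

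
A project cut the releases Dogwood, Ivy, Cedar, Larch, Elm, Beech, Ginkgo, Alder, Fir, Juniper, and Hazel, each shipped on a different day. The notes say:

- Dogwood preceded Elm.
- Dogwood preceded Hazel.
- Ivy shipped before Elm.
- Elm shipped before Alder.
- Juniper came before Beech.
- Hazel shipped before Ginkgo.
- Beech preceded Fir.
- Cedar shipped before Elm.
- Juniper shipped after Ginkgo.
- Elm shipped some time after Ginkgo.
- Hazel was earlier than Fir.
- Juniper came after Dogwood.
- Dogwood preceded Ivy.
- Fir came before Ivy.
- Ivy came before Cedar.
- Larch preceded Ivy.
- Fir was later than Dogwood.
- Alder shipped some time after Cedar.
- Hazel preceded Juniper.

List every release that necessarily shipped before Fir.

Directly stated before Fir: Beech, Dogwood, and Hazel.
Ginkgo reaches Fir via Ginkgo → Juniper → Beech → Fir.
Juniper reaches Fir via Juniper → Beech → Fir.

Beech, Dogwood, Ginkgo, Hazel, Juniper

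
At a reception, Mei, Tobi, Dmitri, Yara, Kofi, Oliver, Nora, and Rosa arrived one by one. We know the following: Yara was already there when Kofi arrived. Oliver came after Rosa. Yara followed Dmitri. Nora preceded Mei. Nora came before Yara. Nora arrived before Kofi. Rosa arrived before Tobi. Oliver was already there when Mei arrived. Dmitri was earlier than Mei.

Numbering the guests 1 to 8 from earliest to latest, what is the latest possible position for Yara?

7

Yara must come before Kofi — 1 guest forced after them.
Everything else can be placed before Yara in some valid order, so Yara can sit as late as position 8 − 1 = 7.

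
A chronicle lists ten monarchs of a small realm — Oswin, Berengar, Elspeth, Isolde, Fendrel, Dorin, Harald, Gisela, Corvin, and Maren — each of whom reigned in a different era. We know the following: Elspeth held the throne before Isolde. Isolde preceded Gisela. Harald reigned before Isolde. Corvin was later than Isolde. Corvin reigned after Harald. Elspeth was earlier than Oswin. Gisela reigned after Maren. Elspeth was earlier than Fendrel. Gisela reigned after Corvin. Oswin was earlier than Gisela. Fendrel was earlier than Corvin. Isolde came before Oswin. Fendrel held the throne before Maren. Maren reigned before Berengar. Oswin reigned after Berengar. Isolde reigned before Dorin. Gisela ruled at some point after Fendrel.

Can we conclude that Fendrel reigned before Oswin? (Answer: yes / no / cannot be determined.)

yes

Chain the constraints: Fendrel → Maren → Berengar → Oswin. Each link is directly stated, so Fendrel comes before Oswin.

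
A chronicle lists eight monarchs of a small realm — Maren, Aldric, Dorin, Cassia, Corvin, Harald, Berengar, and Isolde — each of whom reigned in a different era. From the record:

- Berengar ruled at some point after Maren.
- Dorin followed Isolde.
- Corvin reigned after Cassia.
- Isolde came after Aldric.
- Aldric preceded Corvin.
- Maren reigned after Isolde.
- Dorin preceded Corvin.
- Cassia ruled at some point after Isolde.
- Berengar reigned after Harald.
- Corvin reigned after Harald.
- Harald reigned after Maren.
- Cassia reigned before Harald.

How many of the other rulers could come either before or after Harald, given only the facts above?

Forced before Harald: Aldric, Cassia, Isolde, and Maren; forced after Harald: Berengar and Corvin.
That leaves Dorin with no forced order relative to Harald — 1.

1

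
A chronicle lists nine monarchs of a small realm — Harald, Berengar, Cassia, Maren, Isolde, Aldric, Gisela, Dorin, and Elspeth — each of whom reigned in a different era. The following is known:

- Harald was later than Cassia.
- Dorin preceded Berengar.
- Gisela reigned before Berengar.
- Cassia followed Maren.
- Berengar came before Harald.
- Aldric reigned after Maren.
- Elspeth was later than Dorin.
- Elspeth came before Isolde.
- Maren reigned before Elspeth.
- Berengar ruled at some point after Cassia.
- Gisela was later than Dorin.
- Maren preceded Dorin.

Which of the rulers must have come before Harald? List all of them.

Berengar, Cassia, Dorin, Gisela, Maren

Directly stated before Harald: Berengar and Cassia.
Dorin reaches Harald via Dorin → Berengar → Harald.
Gisela reaches Harald via Gisela → Berengar → Harald.
Maren reaches Harald via Maren → Cassia → Harald.
No chain forces Aldric (or any of the others) ahead of Harald.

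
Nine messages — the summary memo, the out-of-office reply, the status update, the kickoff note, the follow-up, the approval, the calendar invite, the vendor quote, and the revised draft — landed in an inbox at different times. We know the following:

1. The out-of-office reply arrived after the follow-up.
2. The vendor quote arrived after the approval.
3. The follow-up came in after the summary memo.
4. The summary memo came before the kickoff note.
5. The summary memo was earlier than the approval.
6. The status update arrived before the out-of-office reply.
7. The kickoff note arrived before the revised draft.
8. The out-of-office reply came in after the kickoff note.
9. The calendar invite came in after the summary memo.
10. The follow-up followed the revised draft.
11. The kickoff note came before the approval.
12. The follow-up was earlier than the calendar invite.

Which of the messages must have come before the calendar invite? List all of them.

the follow-up, the kickoff note, the revised draft, the summary memo

Directly stated before the calendar invite: the follow-up and the summary memo.
The kickoff note reaches the calendar invite via the kickoff note → the revised draft → the follow-up → the calendar invite.
The revised draft reaches the calendar invite via the revised draft → the follow-up → the calendar invite.
No chain forces the status update (or any of the others) ahead of the calendar invite.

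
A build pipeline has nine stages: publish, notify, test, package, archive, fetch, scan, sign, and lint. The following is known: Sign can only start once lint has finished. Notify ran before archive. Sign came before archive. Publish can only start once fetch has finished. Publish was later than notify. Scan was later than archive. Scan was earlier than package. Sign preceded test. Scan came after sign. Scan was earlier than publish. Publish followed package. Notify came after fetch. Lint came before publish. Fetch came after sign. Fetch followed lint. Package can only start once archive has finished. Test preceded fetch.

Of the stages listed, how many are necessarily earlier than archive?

5

Directly stated before archive: notify and sign.
Fetch reaches archive via fetch → notify → archive.
Lint reaches archive via lint → sign → archive.
Test reaches archive via test → fetch → notify → archive.
No chain forces package (or any of the others) ahead of archive.
That's fetch, lint, notify, sign, and test — 5 in all.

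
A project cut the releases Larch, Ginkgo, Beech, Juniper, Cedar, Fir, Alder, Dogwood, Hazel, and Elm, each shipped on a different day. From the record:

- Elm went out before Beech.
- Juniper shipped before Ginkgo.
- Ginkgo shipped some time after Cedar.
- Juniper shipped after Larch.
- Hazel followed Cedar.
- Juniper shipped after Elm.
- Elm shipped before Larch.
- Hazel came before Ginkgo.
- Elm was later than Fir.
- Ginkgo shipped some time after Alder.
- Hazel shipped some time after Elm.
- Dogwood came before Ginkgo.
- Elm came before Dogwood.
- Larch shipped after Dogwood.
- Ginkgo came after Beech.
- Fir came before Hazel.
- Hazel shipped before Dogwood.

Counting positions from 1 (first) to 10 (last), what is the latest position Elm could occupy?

Elm must come before Beech, Dogwood, Ginkgo, Hazel, Juniper, and Larch — 6 releases forced after it.
Everything else can be placed before Elm in some valid order, so Elm can sit as late as position 10 − 6 = 4.

4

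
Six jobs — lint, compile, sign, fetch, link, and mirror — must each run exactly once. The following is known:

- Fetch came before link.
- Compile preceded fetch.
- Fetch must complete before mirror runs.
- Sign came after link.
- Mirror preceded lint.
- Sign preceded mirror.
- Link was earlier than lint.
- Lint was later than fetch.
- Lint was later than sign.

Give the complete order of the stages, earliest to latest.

The constraints fix every adjacent pair, so only one ordering works:
compile → fetch → link → sign → mirror → lint.

compile, fetch, link, sign, mirror, lint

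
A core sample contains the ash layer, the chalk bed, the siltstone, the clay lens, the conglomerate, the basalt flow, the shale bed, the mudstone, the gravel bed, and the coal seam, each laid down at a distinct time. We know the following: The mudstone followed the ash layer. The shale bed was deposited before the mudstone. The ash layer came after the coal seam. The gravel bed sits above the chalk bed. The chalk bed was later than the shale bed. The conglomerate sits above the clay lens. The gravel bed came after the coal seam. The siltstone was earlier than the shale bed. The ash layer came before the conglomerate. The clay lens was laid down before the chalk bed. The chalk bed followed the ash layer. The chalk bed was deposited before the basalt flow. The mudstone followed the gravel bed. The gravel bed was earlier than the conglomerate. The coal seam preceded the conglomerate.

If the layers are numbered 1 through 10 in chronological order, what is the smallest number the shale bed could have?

The siltstone must come before the shale bed — 1 forced predecessor.
Nothing else is forced ahead of the shale bed, so its earliest slot is position 1 + 1 = 2.

2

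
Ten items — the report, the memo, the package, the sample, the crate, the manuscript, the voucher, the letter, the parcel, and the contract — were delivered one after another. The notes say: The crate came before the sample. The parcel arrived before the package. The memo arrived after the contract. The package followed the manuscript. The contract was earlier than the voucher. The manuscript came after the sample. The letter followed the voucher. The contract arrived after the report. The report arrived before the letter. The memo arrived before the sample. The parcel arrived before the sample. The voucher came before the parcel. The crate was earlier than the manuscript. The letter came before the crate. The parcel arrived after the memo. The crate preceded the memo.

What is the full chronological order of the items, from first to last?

The constraints fix every adjacent pair, so only one ordering works:
the report → the contract → the voucher → the letter → the crate → the memo → the parcel → the sample → the manuscript → the package.

the report, the contract, the voucher, the letter, the crate, the memo, the parcel, the sample, the manuscript, the package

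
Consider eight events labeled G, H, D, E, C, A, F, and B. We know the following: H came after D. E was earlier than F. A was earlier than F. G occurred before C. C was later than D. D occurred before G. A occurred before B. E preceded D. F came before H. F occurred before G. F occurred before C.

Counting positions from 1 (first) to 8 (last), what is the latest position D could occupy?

5

D must come before C, G, and H — 3 events forced after it.
Everything else can be placed before D in some valid order, so D can sit as late as position 8 − 3 = 5.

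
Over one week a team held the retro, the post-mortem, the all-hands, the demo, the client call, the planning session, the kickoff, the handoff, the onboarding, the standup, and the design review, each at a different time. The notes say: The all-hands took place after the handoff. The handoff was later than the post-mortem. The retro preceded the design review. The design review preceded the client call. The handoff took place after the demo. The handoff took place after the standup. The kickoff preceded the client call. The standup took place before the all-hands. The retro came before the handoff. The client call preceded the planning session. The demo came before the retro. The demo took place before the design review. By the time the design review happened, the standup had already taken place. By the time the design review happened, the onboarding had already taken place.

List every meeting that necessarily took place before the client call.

Directly stated before the client call: the design review and the kickoff.
The demo reaches the client call via the demo → the design review → the client call.
The onboarding reaches the client call via the onboarding → the design review → the client call.
The retro reaches the client call via the retro → the design review → the client call.
Likewise the standup reaches the client call by chaining the stated constraints.
No chain forces the planning session (or any of the others) ahead of the client call.

the demo, the design review, the kickoff, the onboarding, the retro, the standup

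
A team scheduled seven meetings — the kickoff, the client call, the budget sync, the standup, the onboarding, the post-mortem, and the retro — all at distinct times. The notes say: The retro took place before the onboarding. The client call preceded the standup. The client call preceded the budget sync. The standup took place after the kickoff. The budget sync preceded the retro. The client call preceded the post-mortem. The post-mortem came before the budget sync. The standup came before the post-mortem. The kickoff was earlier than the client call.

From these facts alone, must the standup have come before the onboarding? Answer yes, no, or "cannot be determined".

yes

Chain the constraints: the standup → the post-mortem → the budget sync → the retro → the onboarding. Each link is directly stated, so the standup comes before the onboarding.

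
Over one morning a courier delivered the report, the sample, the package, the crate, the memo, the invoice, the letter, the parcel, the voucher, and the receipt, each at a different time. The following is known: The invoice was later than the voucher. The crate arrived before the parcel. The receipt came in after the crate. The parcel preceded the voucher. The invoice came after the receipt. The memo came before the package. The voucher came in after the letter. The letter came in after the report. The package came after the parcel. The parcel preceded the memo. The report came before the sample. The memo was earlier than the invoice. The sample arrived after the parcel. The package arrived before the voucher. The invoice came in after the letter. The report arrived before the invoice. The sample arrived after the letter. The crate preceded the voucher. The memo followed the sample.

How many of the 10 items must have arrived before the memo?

Directly stated before the memo: the parcel and the sample.
The crate reaches the memo via the crate → the parcel → the memo.
The letter reaches the memo via the letter → the sample → the memo.
The report reaches the memo via the report → the sample → the memo.
That's the crate, the letter, the parcel, the report, and the sample — 5 in all.

5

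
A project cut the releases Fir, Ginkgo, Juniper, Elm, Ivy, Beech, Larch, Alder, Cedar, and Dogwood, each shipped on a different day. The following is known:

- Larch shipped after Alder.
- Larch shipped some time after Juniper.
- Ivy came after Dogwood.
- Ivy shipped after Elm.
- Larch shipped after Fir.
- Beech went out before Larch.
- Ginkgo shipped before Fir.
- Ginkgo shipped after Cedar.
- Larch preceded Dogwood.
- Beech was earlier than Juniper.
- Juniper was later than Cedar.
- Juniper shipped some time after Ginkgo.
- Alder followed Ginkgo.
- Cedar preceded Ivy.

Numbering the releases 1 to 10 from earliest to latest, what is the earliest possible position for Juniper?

4

Beech, Cedar, and Ginkgo must all come before Juniper — 3 forced predecessors.
Nothing else is forced ahead of Juniper, so its earliest slot is position 3 + 1 = 4.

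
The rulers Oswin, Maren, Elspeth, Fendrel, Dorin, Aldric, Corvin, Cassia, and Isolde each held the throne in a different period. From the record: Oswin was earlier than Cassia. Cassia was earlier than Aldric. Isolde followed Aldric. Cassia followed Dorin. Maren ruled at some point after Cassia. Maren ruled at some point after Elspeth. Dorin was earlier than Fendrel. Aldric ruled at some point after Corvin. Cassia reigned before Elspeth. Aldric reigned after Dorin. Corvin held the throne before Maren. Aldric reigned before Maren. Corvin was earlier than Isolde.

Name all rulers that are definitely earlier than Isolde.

Directly stated before Isolde: Aldric and Corvin.
Cassia reaches Isolde via Cassia → Aldric → Isolde.
Dorin reaches Isolde via Dorin → Aldric → Isolde.
Oswin reaches Isolde via Oswin → Cassia → Aldric → Isolde.

Aldric, Cassia, Corvin, Dorin, Oswin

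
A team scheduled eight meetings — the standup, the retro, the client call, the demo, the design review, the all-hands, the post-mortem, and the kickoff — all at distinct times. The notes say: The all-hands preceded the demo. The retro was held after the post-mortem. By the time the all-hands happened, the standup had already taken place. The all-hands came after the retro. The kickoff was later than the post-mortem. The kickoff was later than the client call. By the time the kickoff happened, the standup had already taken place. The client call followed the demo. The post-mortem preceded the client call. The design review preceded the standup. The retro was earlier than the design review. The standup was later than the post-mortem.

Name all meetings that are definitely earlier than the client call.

the all-hands, the demo, the design review, the post-mortem, the retro, the standup

Directly stated before the client call: the demo and the post-mortem.
The all-hands reaches the client call via the all-hands → the demo → the client call.
The design review reaches the client call via the design review → the standup → the all-hands → the demo → the client call.
The retro reaches the client call via the retro → the all-hands → the demo → the client call.
Likewise the standup reaches the client call by chaining the stated constraints.
No chain forces the kickoff ahead of the client call.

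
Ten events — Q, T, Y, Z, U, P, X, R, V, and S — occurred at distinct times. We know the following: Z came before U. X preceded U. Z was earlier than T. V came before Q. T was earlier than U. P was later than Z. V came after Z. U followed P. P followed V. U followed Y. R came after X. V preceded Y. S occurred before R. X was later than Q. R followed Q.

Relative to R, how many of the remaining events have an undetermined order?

4

Forced before R: Q, S, V, X, and Z.
That leaves P, T, U, and Y with no forced order relative to R — 4.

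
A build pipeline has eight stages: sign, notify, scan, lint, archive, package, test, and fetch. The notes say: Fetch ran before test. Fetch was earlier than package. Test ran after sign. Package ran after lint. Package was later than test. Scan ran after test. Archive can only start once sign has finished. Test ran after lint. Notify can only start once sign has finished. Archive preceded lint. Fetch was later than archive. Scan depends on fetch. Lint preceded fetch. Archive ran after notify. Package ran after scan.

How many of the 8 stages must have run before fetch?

4

Directly stated before fetch: archive and lint.
Notify reaches fetch via notify → archive → fetch.
Sign reaches fetch via sign → archive → fetch.
No chain forces scan (or any of the others) ahead of fetch.
That's archive, lint, notify, and sign — 4 in all.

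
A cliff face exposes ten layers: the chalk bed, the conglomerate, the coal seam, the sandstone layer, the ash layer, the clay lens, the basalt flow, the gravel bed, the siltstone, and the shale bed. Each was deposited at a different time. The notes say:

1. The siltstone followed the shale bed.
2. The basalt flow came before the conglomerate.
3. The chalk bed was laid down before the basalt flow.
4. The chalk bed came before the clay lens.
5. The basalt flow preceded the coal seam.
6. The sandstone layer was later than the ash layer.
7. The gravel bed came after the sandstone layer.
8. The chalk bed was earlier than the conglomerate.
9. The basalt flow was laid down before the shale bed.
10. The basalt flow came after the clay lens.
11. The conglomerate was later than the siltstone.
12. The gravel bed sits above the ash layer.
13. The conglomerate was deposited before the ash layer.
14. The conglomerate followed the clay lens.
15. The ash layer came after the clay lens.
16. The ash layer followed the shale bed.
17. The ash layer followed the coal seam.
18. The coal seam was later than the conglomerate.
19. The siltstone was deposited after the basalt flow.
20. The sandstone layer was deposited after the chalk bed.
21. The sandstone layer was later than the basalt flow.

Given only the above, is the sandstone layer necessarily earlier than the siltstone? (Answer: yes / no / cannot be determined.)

no

Tracing the constraints gives the siltstone → the conglomerate → the ash layer → the sandstone layer, so the siltstone must come before the sandstone layer.
That means the sandstone layer cannot be before the siltstone.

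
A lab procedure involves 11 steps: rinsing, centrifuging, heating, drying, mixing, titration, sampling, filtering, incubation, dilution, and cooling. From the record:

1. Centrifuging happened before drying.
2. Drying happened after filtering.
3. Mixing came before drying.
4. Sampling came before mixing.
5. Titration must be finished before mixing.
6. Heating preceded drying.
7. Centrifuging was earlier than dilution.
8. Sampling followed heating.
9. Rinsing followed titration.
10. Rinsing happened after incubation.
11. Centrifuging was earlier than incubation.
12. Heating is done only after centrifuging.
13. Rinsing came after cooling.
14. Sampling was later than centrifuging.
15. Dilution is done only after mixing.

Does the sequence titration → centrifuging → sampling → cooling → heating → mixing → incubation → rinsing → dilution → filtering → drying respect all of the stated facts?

The constraints require heating before sampling, but in the proposed sequence sampling appears ahead of heating. That one violation is enough.

no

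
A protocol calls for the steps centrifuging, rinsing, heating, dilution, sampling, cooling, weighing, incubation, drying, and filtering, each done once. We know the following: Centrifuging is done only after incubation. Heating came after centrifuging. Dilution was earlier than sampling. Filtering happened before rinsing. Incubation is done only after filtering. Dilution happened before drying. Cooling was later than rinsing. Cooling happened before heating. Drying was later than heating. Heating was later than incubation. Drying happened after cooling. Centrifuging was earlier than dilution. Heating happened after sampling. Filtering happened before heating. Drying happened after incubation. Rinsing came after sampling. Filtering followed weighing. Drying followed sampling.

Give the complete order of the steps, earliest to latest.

weighing, filtering, incubation, centrifuging, dilution, sampling, rinsing, cooling, heating, drying

The constraints fix every adjacent pair, so only one ordering works:
weighing → filtering → incubation → centrifuging → dilution → sampling → rinsing → cooling → heating → drying.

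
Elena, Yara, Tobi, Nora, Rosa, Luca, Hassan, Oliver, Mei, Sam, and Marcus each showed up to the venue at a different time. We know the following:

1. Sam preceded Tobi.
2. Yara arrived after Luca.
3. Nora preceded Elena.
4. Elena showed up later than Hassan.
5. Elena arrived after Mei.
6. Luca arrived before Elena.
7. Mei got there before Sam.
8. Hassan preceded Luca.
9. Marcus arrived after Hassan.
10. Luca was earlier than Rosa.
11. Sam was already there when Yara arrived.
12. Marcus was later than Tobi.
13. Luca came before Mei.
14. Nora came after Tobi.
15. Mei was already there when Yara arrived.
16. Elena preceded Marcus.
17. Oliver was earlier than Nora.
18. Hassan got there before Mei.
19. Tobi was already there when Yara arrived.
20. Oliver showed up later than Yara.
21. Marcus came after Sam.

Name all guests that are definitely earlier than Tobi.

Hassan, Luca, Mei, Sam

Directly stated before Tobi: Sam.
Hassan reaches Tobi via Hassan → Mei → Sam → Tobi.
Luca reaches Tobi via Luca → Mei → Sam → Tobi.
Mei reaches Tobi via Mei → Sam → Tobi.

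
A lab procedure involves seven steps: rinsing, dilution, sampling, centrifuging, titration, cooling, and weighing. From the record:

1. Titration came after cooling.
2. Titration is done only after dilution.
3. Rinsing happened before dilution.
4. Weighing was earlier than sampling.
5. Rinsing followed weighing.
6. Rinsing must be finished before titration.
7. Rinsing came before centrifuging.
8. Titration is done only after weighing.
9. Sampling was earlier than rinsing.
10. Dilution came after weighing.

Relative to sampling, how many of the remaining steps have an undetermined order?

1

Forced before sampling: weighing; forced after sampling: centrifuging, dilution, rinsing, and titration.
That leaves cooling with no forced order relative to sampling — 1.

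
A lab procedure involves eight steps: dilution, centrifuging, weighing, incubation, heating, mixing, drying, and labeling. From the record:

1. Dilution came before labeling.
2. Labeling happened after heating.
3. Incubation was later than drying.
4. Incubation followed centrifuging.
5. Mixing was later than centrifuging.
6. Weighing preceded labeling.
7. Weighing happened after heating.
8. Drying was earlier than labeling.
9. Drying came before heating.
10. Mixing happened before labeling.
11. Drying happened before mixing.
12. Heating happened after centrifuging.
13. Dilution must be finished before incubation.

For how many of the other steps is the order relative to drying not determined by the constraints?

Forced after drying: heating, incubation, labeling, mixing, and weighing.
That leaves centrifuging and dilution with no forced order relative to drying — 2.

2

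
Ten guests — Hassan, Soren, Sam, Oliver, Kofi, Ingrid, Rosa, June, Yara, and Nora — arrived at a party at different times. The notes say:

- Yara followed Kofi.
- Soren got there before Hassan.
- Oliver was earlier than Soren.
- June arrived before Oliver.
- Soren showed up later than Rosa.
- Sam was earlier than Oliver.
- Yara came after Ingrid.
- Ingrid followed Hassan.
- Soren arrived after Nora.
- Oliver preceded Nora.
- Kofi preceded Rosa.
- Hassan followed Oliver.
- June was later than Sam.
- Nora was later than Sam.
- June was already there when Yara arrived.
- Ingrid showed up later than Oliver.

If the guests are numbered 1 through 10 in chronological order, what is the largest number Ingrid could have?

9

Ingrid must come before Yara — 1 guest forced after them.
Everything else can be placed before Ingrid in some valid order, so Ingrid can sit as late as position 10 − 1 = 9.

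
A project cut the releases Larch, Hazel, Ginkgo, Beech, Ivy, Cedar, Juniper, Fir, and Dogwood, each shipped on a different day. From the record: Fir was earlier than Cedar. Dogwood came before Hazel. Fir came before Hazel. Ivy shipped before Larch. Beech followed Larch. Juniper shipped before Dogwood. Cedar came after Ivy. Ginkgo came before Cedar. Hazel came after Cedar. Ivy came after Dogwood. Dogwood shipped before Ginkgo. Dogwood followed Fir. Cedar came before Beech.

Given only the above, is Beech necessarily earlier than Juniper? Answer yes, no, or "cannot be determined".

Tracing the constraints gives Juniper → Dogwood → Ginkgo → Cedar → Beech, so Juniper must come before Beech.
That means Beech cannot be before Juniper.

no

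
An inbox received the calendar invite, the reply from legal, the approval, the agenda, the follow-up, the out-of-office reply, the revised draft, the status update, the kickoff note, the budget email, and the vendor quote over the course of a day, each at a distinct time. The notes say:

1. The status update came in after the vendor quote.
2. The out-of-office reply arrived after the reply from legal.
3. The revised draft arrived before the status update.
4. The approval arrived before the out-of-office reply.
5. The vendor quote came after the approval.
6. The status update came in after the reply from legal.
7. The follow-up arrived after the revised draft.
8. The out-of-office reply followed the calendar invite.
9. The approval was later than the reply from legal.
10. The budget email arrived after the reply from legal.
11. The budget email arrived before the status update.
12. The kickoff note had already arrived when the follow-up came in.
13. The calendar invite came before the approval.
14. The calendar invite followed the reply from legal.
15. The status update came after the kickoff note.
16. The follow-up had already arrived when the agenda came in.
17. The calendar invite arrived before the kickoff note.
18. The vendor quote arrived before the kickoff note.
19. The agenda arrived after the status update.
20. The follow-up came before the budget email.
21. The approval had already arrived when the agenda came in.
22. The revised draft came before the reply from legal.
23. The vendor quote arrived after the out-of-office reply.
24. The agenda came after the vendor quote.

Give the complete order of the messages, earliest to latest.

The constraints fix every adjacent pair, so only one ordering works:
the revised draft → the reply from legal → the calendar invite → the approval → the out-of-office reply → the vendor quote → the kickoff note → the follow-up → the budget email → the status update → the agenda.

the revised draft, the reply from legal, the calendar invite, the approval, the out-of-office reply, the vendor quote, the kickoff note, the follow-up, the budget email, the status update, the agenda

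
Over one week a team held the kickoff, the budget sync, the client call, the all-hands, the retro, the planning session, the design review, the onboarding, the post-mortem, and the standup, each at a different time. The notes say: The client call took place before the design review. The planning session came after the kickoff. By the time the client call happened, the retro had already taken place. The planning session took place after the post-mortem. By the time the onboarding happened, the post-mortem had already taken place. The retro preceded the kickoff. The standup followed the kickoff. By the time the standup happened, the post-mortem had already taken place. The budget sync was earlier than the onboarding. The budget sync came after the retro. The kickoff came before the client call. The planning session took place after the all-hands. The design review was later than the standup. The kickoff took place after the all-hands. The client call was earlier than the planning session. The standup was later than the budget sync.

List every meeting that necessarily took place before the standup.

the all-hands, the budget sync, the kickoff, the post-mortem, the retro

Directly stated before the standup: the budget sync, the kickoff, and the post-mortem.
The all-hands reaches the standup via the all-hands → the kickoff → the standup.
The retro reaches the standup via the retro → the budget sync → the standup.
No chain forces the design review (or any of the others) ahead of the standup.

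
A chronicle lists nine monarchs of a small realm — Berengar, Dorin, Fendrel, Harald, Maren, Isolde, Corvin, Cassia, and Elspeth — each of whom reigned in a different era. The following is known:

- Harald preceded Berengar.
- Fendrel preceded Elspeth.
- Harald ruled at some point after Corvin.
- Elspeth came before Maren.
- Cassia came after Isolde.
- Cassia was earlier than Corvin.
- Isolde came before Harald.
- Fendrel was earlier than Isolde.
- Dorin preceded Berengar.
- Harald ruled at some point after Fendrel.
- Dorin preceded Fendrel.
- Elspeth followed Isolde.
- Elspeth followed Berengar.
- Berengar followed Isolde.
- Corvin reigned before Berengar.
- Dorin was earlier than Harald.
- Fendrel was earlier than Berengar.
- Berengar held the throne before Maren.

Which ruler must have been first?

Dorin

Dorin has a chain of constraints placing them before every other ruler, so Dorin must be first.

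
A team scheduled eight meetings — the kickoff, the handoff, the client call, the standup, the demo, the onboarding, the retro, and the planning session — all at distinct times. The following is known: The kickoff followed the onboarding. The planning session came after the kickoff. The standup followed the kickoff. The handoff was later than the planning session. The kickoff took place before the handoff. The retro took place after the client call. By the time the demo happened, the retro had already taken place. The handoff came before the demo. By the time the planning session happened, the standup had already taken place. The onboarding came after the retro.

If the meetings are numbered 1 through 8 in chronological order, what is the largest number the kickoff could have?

4

The kickoff must come before the demo, the handoff, the planning session, and the standup — 4 meetings forced after it.
Everything else can be placed before the kickoff in some valid order, so the kickoff can sit as late as position 8 − 4 = 4.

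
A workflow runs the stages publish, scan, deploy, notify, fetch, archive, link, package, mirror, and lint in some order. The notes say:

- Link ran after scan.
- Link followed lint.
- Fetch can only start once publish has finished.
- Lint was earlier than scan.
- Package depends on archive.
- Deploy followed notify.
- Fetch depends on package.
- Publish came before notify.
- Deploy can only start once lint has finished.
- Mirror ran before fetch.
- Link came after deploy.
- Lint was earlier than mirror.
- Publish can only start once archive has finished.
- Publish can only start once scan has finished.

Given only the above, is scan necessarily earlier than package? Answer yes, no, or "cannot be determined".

cannot be determined

No chain of stated constraints runs from scan to package, and none runs from package to scan either.
So the relative order of scan and package is not fixed by the given facts.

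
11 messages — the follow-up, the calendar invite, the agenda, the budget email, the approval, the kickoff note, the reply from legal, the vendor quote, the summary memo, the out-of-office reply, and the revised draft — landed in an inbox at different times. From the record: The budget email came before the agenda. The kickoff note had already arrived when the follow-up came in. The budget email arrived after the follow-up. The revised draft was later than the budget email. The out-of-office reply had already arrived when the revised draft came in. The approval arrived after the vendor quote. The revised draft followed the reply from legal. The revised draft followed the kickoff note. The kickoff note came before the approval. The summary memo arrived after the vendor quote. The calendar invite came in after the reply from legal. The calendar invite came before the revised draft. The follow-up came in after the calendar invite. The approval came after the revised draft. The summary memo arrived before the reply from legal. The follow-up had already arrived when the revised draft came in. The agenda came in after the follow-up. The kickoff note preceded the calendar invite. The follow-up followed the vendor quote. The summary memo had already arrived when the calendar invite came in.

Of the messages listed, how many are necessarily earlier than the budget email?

6

Directly stated before the budget email: the follow-up.
The calendar invite reaches the budget email via the calendar invite → the follow-up → the budget email.
The kickoff note reaches the budget email via the kickoff note → the follow-up → the budget email.
The reply from legal reaches the budget email via the reply from legal → the calendar invite → the follow-up → the budget email.
Likewise the summary memo and the vendor quote each reach the budget email by chaining the stated constraints.
That's the calendar invite, the follow-up, the kickoff note, the reply from legal, the summary memo, and the vendor quote — 6 in all.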